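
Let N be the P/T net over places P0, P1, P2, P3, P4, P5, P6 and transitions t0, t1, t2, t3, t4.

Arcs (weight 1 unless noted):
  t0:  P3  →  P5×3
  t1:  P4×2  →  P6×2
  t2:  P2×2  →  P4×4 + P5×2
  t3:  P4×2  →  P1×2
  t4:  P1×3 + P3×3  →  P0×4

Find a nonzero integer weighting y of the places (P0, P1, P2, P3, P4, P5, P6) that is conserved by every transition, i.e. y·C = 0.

Incidence matrix C (rows=places, cols=transitions):
       t0   t1   t2   t3   t4
   P0   0    0    0    0    4
   P1   0    0    0    2   -3
   P2   0    0   -2    0    0
   P3  -1    0    0    0   -3
   P4   0   -2    4   -2    0
   P5   3    0    2    0    0
   P6   0    2    0    0    0

Candidate y = [9, 0, 4, 12, 0, 4, 0]; check y·C column-wise:
  col t0: 9·0 + 4·0 + 12·-1 + 4·3 = 0
  col t1: 9·0 + 4·0 + 12·0 + 0·-2 + 4·0 + 0·2 = 0
  col t2: 9·0 + 4·-2 + 12·0 + 0·4 + 4·2 = 0
  col t3: 9·0 + 0·2 + 4·0 + 12·0 + 0·-2 + 4·0 = 0
  col t4: 9·4 + 0·-3 + 4·0 + 12·-3 + 4·0 = 0

y = (P0:9, P1:0, P2:4, P3:12, P4:0, P5:4, P6:0)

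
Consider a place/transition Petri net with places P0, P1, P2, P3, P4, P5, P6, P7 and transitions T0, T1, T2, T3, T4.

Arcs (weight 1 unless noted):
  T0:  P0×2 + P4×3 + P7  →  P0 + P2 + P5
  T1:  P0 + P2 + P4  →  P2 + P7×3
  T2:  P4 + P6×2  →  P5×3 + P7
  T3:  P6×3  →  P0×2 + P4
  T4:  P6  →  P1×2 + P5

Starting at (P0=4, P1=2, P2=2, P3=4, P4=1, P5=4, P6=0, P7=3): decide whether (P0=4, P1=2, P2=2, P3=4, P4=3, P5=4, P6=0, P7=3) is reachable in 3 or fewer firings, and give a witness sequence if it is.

NO — not reachable within 3 firings

depth 0: 1 marking
depth 1: 2 markings reached so far
depth 2: 2 markings reached so far
(frontier empty at depth 2; search complete)
target is not among the 2 markings reachable within 3 steps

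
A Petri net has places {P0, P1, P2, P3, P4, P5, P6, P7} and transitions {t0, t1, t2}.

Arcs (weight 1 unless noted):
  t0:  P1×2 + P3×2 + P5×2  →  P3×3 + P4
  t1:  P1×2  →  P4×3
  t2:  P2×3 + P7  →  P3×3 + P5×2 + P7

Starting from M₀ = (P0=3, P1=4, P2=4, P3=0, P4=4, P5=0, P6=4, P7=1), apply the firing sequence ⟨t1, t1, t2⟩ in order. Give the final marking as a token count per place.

step 1: fire t1:  (P0=3, P1=4, P2=4, P3=0, P4=4, P5=0, P6=4, P7=1) → (P0=3, P1=2, P2=4, P3=0, P4=7, P5=0, P6=4, P7=1)
step 2: fire t1:  (P0=3, P1=2, P2=4, P3=0, P4=7, P5=0, P6=4, P7=1) → (P0=3, P1=0, P2=4, P3=0, P4=10, P5=0, P6=4, P7=1)
step 3: fire t2:  (P0=3, P1=0, P2=4, P3=0, P4=10, P5=0, P6=4, P7=1) → (P0=3, P1=0, P2=1, P3=3, P4=10, P5=2, P6=4, P7=1)

(P0=3, P1=0, P2=1, P3=3, P4=10, P5=2, P6=4, P7=1)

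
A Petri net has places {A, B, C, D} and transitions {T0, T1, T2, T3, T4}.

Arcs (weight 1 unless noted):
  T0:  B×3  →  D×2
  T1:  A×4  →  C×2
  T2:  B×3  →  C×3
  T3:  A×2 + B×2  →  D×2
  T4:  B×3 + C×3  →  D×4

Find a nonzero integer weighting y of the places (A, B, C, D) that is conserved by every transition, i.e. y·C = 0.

y = (A:1, B:2, C:2, D:3)

Incidence matrix C (rows=places, cols=transitions):
       T0   T1   T2   T3   T4
    A   0   -4    0   -2    0
    B  -3    0   -3   -2   -3
    C   0    2    3    0   -3
    D   2    0    0    2    4

Candidate y = [1, 2, 2, 3]; check y·C column-wise:
  col T0: 1·0 + 2·-3 + 2·0 + 3·2 = 0
  col T1: 1·-4 + 2·0 + 2·2 + 3·0 = 0
  col T2: 1·0 + 2·-3 + 2·3 + 3·0 = 0
  col T3: 1·-2 + 2·-2 + 2·0 + 3·2 = 0
  col T4: 1·0 + 2·-3 + 2·-3 + 3·4 = 0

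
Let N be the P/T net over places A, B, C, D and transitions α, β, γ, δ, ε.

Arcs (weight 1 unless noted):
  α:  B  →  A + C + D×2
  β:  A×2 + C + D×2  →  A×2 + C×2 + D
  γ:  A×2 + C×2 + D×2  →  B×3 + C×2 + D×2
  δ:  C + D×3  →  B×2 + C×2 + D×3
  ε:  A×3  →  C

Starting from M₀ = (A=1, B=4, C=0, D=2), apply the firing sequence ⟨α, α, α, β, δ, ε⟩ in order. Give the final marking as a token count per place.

(A=1, B=3, C=6, D=7)

step 1: fire α:  (A=1, B=4, C=0, D=2) → (A=2, B=3, C=1, D=4)
step 2: fire α:  (A=2, B=3, C=1, D=4) → (A=3, B=2, C=2, D=6)
step 3: fire α:  (A=3, B=2, C=2, D=6) → (A=4, B=1, C=3, D=8)
step 4: fire β:  (A=4, B=1, C=3, D=8) → (A=4, B=1, C=4, D=7)
step 5: fire δ:  (A=4, B=1, C=4, D=7) → (A=4, B=3, C=5, D=7)
step 6: fire ε:  (A=4, B=3, C=5, D=7) → (A=1, B=3, C=6, D=7)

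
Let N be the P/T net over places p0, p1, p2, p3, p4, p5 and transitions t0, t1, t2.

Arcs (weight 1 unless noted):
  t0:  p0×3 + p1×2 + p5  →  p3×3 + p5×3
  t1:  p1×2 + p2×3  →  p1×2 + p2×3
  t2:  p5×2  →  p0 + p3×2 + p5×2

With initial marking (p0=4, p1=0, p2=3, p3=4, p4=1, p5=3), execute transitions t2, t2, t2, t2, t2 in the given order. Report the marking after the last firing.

(p0=9, p1=0, p2=3, p3=14, p4=1, p5=3)

step 1: fire t2:  (p0=4, p1=0, p2=3, p3=4, p4=1, p5=3) → (p0=5, p1=0, p2=3, p3=6, p4=1, p5=3)
step 2: fire t2:  (p0=5, p1=0, p2=3, p3=6, p4=1, p5=3) → (p0=6, p1=0, p2=3, p3=8, p4=1, p5=3)
step 3: fire t2:  (p0=6, p1=0, p2=3, p3=8, p4=1, p5=3) → (p0=7, p1=0, p2=3, p3=10, p4=1, p5=3)
step 4: fire t2:  (p0=7, p1=0, p2=3, p3=10, p4=1, p5=3) → (p0=8, p1=0, p2=3, p3=12, p4=1, p5=3)
step 5: fire t2:  (p0=8, p1=0, p2=3, p3=12, p4=1, p5=3) → (p0=9, p1=0, p2=3, p3=14, p4=1, p5=3)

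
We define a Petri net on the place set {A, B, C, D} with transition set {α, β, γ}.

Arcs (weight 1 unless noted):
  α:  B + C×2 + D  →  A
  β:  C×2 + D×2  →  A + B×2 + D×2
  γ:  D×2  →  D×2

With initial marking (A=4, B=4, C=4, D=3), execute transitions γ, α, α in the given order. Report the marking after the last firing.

(A=6, B=2, C=0, D=1)

step 1: fire γ:  (A=4, B=4, C=4, D=3) → (A=4, B=4, C=4, D=3)
step 2: fire α:  (A=4, B=4, C=4, D=3) → (A=5, B=3, C=2, D=2)
step 3: fire α:  (A=5, B=3, C=2, D=2) → (A=6, B=2, C=0, D=1)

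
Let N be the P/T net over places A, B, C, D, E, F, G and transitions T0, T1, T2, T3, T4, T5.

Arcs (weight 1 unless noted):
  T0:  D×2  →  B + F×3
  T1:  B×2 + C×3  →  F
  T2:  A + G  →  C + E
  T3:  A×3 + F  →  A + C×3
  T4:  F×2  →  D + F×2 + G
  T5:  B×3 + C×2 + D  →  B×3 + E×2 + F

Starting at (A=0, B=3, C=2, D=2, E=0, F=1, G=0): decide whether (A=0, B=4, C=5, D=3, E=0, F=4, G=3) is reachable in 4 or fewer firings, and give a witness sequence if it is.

NO — not reachable within 4 firings

depth 0: 1 marking
depth 1: 3 markings reached so far
depth 2: 5 markings reached so far
depth 3: 8 markings reached so far
depth 4: 12 markings reached so far
target is not among the 12 markings reachable within 4 steps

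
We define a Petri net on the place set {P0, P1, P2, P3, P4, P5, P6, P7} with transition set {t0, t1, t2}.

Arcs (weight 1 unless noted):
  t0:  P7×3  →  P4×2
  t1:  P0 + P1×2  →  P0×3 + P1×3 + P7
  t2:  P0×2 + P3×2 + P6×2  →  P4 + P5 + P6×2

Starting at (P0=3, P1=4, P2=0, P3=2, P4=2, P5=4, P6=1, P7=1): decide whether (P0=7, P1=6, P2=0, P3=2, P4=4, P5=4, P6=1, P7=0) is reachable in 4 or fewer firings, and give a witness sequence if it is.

step 1: fire t1:  (P0=3, P1=4, P2=0, P3=2, P4=2, P5=4, P6=1, P7=1) → (P0=5, P1=5, P2=0, P3=2, P4=2, P5=4, P6=1, P7=2)
step 2: fire t1:  (P0=5, P1=5, P2=0, P3=2, P4=2, P5=4, P6=1, P7=2) → (P0=7, P1=6, P2=0, P3=2, P4=2, P5=4, P6=1, P7=3)
step 3: fire t0:  (P0=7, P1=6, P2=0, P3=2, P4=2, P5=4, P6=1, P7=3) → (P0=7, P1=6, P2=0, P3=2, P4=4, P5=4, P6=1, P7=0)

YES — reachable via ⟨t1, t1, t0⟩ (3 firings)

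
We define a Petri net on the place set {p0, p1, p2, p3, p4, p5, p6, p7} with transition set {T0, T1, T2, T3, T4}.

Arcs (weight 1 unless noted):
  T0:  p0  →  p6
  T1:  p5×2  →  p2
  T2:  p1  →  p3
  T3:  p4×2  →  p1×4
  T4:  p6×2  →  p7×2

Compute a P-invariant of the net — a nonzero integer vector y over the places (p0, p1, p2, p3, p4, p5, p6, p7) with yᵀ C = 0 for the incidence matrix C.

y = (p0:0, p1:1, p2:0, p3:1, p4:2, p5:0, p6:0, p7:0)

Incidence matrix C (rows=places, cols=transitions):
       T0   T1   T2   T3   T4
   p0  -1    0    0    0    0
   p1   0    0   -1    4    0
   p2   0    1    0    0    0
   p3   0    0    1    0    0
   p4   0    0    0   -2    0
   p5   0   -2    0    0    0
   p6   1    0    0    0   -2
   p7   0    0    0    0    2

Candidate y = [0, 1, 0, 1, 2, 0, 0, 0]; check y·C column-wise:
  col T0: 0·-1 + 1·0 + 1·0 + 2·0 + 0·1 = 0
  col T1: 1·0 + 0·1 + 1·0 + 2·0 + 0·-2 = 0
  col T2: 1·-1 + 1·1 + 2·0 = 0
  col T3: 1·4 + 1·0 + 2·-2 = 0
  col T4: 1·0 + 1·0 + 2·0 + 0·-2 + 0·2 = 0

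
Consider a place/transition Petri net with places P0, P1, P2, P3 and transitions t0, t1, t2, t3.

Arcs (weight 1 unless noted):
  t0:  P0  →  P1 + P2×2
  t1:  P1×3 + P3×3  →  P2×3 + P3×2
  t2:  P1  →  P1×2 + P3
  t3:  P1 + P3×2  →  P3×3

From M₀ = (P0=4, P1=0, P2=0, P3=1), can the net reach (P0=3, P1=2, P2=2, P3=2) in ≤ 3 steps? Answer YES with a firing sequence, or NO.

step 1: fire t0:  (P0=4, P1=0, P2=0, P3=1) → (P0=3, P1=1, P2=2, P3=1)
step 2: fire t2:  (P0=3, P1=1, P2=2, P3=1) → (P0=3, P1=2, P2=2, P3=2)

YES — reachable via ⟨t0, t2⟩ (2 firings)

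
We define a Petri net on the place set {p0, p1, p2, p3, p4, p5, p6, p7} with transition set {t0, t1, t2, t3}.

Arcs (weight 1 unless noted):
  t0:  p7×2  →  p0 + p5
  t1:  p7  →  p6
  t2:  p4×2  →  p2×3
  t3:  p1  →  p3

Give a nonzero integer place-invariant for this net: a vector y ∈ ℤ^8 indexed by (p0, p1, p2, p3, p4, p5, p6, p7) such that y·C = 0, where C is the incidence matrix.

y = (p0:0, p1:1, p2:0, p3:1, p4:0, p5:0, p6:0, p7:0)

Incidence matrix C (rows=places, cols=transitions):
       t0   t1   t2   t3
   p0   1    0    0    0
   p1   0    0    0   -1
   p2   0    0    3    0
   p3   0    0    0    1
   p4   0    0   -2    0
   p5   1    0    0    0
   p6   0    1    0    0
   p7  -2   -1    0    0

Candidate y = [0, 1, 0, 1, 0, 0, 0, 0]; check y·C column-wise:
  col t0: 0·1 + 1·0 + 1·0 + 0·1 + 0·-2 = 0
  col t1: 1·0 + 1·0 + 0·1 + 0·-1 = 0
  col t2: 1·0 + 0·3 + 1·0 + 0·-2 = 0
  col t3: 1·-1 + 1·1 = 0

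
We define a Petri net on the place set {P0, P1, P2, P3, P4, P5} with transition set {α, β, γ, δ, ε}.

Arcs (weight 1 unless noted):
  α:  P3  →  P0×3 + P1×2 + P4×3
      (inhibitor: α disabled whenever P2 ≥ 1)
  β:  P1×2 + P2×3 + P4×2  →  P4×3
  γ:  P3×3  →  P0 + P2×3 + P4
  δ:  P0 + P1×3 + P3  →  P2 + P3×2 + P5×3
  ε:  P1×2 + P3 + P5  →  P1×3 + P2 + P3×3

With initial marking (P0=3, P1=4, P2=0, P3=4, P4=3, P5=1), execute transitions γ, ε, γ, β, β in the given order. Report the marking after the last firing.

step 1: fire γ:  (P0=3, P1=4, P2=0, P3=4, P4=3, P5=1) → (P0=4, P1=4, P2=3, P3=1, P4=4, P5=1)
step 2: fire ε:  (P0=4, P1=4, P2=3, P3=1, P4=4, P5=1) → (P0=4, P1=5, P2=4, P3=3, P4=4, P5=0)
step 3: fire γ:  (P0=4, P1=5, P2=4, P3=3, P4=4, P5=0) → (P0=5, P1=5, P2=7, P3=0, P4=5, P5=0)
step 4: fire β:  (P0=5, P1=5, P2=7, P3=0, P4=5, P5=0) → (P0=5, P1=3, P2=4, P3=0, P4=6, P5=0)
step 5: fire β:  (P0=5, P1=3, P2=4, P3=0, P4=6, P5=0) → (P0=5, P1=1, P2=1, P3=0, P4=7, P5=0)

(P0=5, P1=1, P2=1, P3=0, P4=7, P5=0)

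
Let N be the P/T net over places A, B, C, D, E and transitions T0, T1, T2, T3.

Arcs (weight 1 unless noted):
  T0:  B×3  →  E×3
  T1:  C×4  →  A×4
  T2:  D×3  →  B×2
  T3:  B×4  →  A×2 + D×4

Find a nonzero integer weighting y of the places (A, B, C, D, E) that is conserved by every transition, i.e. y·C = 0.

Incidence matrix C (rows=places, cols=transitions):
       T0   T1   T2   T3
    A   0    4    0    2
    B  -3    0    2   -4
    C   0   -4    0    0
    D   0    0   -3    4
    E   3    0    0    0

Candidate y = [2, 3, 2, 2, 3]; check y·C column-wise:
  col T0: 2·0 + 3·-3 + 2·0 + 2·0 + 3·3 = 0
  col T1: 2·4 + 3·0 + 2·-4 + 2·0 + 3·0 = 0
  col T2: 2·0 + 3·2 + 2·0 + 2·-3 + 3·0 = 0
  col T3: 2·2 + 3·-4 + 2·0 + 2·4 + 3·0 = 0

y = (A:2, B:3, C:2, D:2, E:3)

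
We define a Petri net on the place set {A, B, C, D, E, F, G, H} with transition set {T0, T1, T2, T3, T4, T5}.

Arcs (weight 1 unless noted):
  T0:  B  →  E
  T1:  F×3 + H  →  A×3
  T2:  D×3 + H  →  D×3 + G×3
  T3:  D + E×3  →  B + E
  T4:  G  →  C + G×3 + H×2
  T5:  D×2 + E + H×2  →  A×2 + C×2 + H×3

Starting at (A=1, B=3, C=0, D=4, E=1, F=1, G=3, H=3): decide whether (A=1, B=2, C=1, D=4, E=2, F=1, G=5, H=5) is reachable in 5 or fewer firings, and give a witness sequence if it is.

step 1: fire T0:  (A=1, B=3, C=0, D=4, E=1, F=1, G=3, H=3) → (A=1, B=2, C=0, D=4, E=2, F=1, G=3, H=3)
step 2: fire T4:  (A=1, B=2, C=0, D=4, E=2, F=1, G=3, H=3) → (A=1, B=2, C=1, D=4, E=2, F=1, G=5, H=5)

YES — reachable via ⟨T0, T4⟩ (2 firings)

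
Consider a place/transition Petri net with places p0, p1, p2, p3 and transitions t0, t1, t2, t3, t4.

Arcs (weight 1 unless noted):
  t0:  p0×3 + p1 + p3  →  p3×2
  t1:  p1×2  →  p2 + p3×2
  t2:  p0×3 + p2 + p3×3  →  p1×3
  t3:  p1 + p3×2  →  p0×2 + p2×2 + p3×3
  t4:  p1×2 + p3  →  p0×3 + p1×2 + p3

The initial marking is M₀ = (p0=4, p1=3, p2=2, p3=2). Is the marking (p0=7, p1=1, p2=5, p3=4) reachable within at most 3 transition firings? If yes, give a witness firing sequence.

depth 0: 1 marking
depth 1: 5 markings reached so far
depth 2: 15 markings reached so far
depth 3: 34 markings reached so far
target is not among the 34 markings reachable within 3 steps

NO — not reachable within 3 firings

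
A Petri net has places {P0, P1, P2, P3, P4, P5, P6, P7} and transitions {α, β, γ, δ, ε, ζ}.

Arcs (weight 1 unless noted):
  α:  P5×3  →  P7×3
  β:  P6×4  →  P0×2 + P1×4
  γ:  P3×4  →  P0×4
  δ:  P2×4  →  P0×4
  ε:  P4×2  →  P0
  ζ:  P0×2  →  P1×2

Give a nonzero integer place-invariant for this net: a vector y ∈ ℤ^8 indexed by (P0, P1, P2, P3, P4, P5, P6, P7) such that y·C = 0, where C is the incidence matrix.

y = (P0:2, P1:2, P2:2, P3:2, P4:1, P5:0, P6:3, P7:0)

Incidence matrix C (rows=places, cols=transitions):
        α    β    γ    δ    ε    ζ
   P0   0    2    4    4    1   -2
   P1   0    4    0    0    0    2
   P2   0    0    0   -4    0    0
   P3   0    0   -4    0    0    0
   P4   0    0    0    0   -2    0
   P5  -3    0    0    0    0    0
   P6   0   -4    0    0    0    0
   P7   3    0    0    0    0    0

Candidate y = [2, 2, 2, 2, 1, 0, 3, 0]; check y·C column-wise:
  col α: 2·0 + 2·0 + 2·0 + 2·0 + 1·0 + 0·-3 + 3·0 + 0·3 = 0
  col β: 2·2 + 2·4 + 2·0 + 2·0 + 1·0 + 3·-4 = 0
  col γ: 2·4 + 2·0 + 2·0 + 2·-4 + 1·0 + 3·0 = 0
  col δ: 2·4 + 2·0 + 2·-4 + 2·0 + 1·0 + 3·0 = 0
  col ε: 2·1 + 2·0 + 2·0 + 2·0 + 1·-2 + 3·0 = 0
  col ζ: 2·-2 + 2·2 + 2·0 + 2·0 + 1·0 + 3·0 = 0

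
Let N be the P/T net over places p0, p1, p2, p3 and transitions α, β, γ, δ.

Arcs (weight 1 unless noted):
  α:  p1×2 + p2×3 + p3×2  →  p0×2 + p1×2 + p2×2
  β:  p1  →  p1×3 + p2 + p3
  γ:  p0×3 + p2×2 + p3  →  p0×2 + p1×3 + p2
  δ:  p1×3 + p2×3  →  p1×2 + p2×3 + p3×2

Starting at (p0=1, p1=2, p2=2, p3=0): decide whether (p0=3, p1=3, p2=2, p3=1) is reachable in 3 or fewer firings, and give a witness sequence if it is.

YES — reachable via ⟨β, δ, α⟩ (3 firings)

step 1: fire β:  (p0=1, p1=2, p2=2, p3=0) → (p0=1, p1=4, p2=3, p3=1)
step 2: fire δ:  (p0=1, p1=4, p2=3, p3=1) → (p0=1, p1=3, p2=3, p3=3)
step 3: fire α:  (p0=1, p1=3, p2=3, p3=3) → (p0=3, p1=3, p2=2, p3=1)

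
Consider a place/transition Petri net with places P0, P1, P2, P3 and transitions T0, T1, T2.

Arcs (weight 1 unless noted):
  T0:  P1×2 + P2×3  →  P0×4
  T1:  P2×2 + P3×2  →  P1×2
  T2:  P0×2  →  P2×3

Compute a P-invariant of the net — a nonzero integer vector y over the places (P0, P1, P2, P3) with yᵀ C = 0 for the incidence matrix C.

y = (P0:3, P1:3, P2:2, P3:1)

Incidence matrix C (rows=places, cols=transitions):
       T0   T1   T2
   P0   4    0   -2
   P1  -2    2    0
   P2  -3   -2    3
   P3   0   -2    0

Candidate y = [3, 3, 2, 1]; check y·C column-wise:
  col T0: 3·4 + 3·-2 + 2·-3 + 1·0 = 0
  col T1: 3·0 + 3·2 + 2·-2 + 1·-2 = 0
  col T2: 3·-2 + 3·0 + 2·3 + 1·0 = 0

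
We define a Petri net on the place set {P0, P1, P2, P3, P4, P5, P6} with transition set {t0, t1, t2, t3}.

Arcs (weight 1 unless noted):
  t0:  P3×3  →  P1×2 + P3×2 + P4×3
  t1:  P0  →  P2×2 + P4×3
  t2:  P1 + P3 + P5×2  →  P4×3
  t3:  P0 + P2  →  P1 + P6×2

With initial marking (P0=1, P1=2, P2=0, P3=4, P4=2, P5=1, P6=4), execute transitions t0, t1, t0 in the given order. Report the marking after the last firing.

step 1: fire t0:  (P0=1, P1=2, P2=0, P3=4, P4=2, P5=1, P6=4) → (P0=1, P1=4, P2=0, P3=3, P4=5, P5=1, P6=4)
step 2: fire t1:  (P0=1, P1=4, P2=0, P3=3, P4=5, P5=1, P6=4) → (P0=0, P1=4, P2=2, P3=3, P4=8, P5=1, P6=4)
step 3: fire t0:  (P0=0, P1=4, P2=2, P3=3, P4=8, P5=1, P6=4) → (P0=0, P1=6, P2=2, P3=2, P4=11, P5=1, P6=4)

(P0=0, P1=6, P2=2, P3=2, P4=11, P5=1, P6=4)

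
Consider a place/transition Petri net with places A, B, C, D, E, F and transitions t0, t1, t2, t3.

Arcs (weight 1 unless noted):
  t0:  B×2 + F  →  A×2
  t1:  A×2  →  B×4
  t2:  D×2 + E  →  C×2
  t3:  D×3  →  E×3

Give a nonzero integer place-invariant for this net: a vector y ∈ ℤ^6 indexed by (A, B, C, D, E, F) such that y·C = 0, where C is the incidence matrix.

y = (A:0, B:0, C:3, D:2, E:2, F:0)

Incidence matrix C (rows=places, cols=transitions):
       t0   t1   t2   t3
    A   2   -2    0    0
    B  -2    4    0    0
    C   0    0    2    0
    D   0    0   -2   -3
    E   0    0   -1    3
    F  -1    0    0    0

Candidate y = [0, 0, 3, 2, 2, 0]; check y·C column-wise:
  col t0: 0·2 + 0·-2 + 3·0 + 2·0 + 2·0 + 0·-1 = 0
  col t1: 0·-2 + 0·4 + 3·0 + 2·0 + 2·0 = 0
  col t2: 3·2 + 2·-2 + 2·-1 = 0
  col t3: 3·0 + 2·-3 + 2·3 = 0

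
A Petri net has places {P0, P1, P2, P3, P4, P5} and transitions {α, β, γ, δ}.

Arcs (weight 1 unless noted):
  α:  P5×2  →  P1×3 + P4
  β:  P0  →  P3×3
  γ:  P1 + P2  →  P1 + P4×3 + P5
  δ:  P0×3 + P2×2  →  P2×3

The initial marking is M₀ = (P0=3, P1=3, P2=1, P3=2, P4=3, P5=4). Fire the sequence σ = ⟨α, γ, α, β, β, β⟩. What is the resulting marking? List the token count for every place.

step 1: fire α:  (P0=3, P1=3, P2=1, P3=2, P4=3, P5=4) → (P0=3, P1=6, P2=1, P3=2, P4=4, P5=2)
step 2: fire γ:  (P0=3, P1=6, P2=1, P3=2, P4=4, P5=2) → (P0=3, P1=6, P2=0, P3=2, P4=7, P5=3)
step 3: fire α:  (P0=3, P1=6, P2=0, P3=2, P4=7, P5=3) → (P0=3, P1=9, P2=0, P3=2, P4=8, P5=1)
step 4: fire β:  (P0=3, P1=9, P2=0, P3=2, P4=8, P5=1) → (P0=2, P1=9, P2=0, P3=5, P4=8, P5=1)
step 5: fire β:  (P0=2, P1=9, P2=0, P3=5, P4=8, P5=1) → (P0=1, P1=9, P2=0, P3=8, P4=8, P5=1)
step 6: fire β:  (P0=1, P1=9, P2=0, P3=8, P4=8, P5=1) → (P0=0, P1=9, P2=0, P3=11, P4=8, P5=1)

(P0=0, P1=9, P2=0, P3=11, P4=8, P5=1)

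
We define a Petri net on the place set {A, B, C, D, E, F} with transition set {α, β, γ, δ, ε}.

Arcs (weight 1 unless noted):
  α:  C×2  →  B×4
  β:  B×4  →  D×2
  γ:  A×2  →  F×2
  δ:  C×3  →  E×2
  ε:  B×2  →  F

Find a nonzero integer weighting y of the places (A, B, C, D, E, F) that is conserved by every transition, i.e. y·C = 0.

y = (A:2, B:1, C:2, D:2, E:3, F:2)

Incidence matrix C (rows=places, cols=transitions):
        α    β    γ    δ    ε
    A   0    0   -2    0    0
    B   4   -4    0    0   -2
    C  -2    0    0   -3    0
    D   0    2    0    0    0
    E   0    0    0    2    0
    F   0    0    2    0    1

Candidate y = [2, 1, 2, 2, 3, 2]; check y·C column-wise:
  col α: 2·0 + 1·4 + 2·-2 + 2·0 + 3·0 + 2·0 = 0
  col β: 2·0 + 1·-4 + 2·0 + 2·2 + 3·0 + 2·0 = 0
  col γ: 2·-2 + 1·0 + 2·0 + 2·0 + 3·0 + 2·2 = 0
  col δ: 2·0 + 1·0 + 2·-3 + 2·0 + 3·2 + 2·0 = 0
  col ε: 2·0 + 1·-2 + 2·0 + 2·0 + 3·0 + 2·1 = 0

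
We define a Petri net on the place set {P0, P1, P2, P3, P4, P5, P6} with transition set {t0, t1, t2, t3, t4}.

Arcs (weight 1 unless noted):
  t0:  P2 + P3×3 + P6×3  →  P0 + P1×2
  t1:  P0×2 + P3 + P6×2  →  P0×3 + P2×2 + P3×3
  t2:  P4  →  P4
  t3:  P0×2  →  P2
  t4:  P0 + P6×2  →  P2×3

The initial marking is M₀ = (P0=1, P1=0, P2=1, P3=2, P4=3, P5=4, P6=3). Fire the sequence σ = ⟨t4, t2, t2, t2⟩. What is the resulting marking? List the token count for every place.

step 1: fire t4:  (P0=1, P1=0, P2=1, P3=2, P4=3, P5=4, P6=3) → (P0=0, P1=0, P2=4, P3=2, P4=3, P5=4, P6=1)
step 2: fire t2:  (P0=0, P1=0, P2=4, P3=2, P4=3, P5=4, P6=1) → (P0=0, P1=0, P2=4, P3=2, P4=3, P5=4, P6=1)
step 3: fire t2:  (P0=0, P1=0, P2=4, P3=2, P4=3, P5=4, P6=1) → (P0=0, P1=0, P2=4, P3=2, P4=3, P5=4, P6=1)
step 4: fire t2:  (P0=0, P1=0, P2=4, P3=2, P4=3, P5=4, P6=1) → (P0=0, P1=0, P2=4, P3=2, P4=3, P5=4, P6=1)

(P0=0, P1=0, P2=4, P3=2, P4=3, P5=4, P6=1)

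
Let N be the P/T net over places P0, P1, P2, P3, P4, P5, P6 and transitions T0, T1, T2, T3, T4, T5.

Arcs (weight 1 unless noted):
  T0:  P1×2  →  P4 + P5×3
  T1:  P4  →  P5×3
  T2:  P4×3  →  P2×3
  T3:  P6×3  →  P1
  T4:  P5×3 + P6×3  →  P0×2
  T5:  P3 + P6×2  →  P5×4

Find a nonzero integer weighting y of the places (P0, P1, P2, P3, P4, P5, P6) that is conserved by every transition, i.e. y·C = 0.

y = (P0:3, P1:3, P2:3, P3:2, P4:3, P5:1, P6:1)

Incidence matrix C (rows=places, cols=transitions):
       T0   T1   T2   T3   T4   T5
   P0   0    0    0    0    2    0
   P1  -2    0    0    1    0    0
   P2   0    0    3    0    0    0
   P3   0    0    0    0    0   -1
   P4   1   -1   -3    0    0    0
   P5   3    3    0    0   -3    4
   P6   0    0    0   -3   -3   -2

Candidate y = [3, 3, 3, 2, 3, 1, 1]; check y·C column-wise:
  col T0: 3·0 + 3·-2 + 3·0 + 2·0 + 3·1 + 1·3 + 1·0 = 0
  col T1: 3·0 + 3·0 + 3·0 + 2·0 + 3·-1 + 1·3 + 1·0 = 0
  col T2: 3·0 + 3·0 + 3·3 + 2·0 + 3·-3 + 1·0 + 1·0 = 0
  col T3: 3·0 + 3·1 + 3·0 + 2·0 + 3·0 + 1·0 + 1·-3 = 0
  col T4: 3·2 + 3·0 + 3·0 + 2·0 + 3·0 + 1·-3 + 1·-3 = 0
  col T5: 3·0 + 3·0 + 3·0 + 2·-1 + 3·0 + 1·4 + 1·-2 = 0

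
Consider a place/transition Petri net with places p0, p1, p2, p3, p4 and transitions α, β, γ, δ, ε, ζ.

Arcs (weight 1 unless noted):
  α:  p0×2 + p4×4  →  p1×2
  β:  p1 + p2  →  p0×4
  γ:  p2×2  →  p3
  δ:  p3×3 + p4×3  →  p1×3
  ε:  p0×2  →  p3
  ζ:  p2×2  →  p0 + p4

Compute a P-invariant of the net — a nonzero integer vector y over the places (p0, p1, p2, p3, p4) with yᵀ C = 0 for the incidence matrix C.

y = (p0:1, p1:3, p2:1, p3:2, p4:1)

Incidence matrix C (rows=places, cols=transitions):
        α    β    γ    δ    ε    ζ
   p0  -2    4    0    0   -2    1
   p1   2   -1    0    3    0    0
   p2   0   -1   -2    0    0   -2
   p3   0    0    1   -3    1    0
   p4  -4    0    0   -3    0    1

Candidate y = [1, 3, 1, 2, 1]; check y·C column-wise:
  col α: 1·-2 + 3·2 + 1·0 + 2·0 + 1·-4 = 0
  col β: 1·4 + 3·-1 + 1·-1 + 2·0 + 1·0 = 0
  col γ: 1·0 + 3·0 + 1·-2 + 2·1 + 1·0 = 0
  col δ: 1·0 + 3·3 + 1·0 + 2·-3 + 1·-3 = 0
  col ε: 1·-2 + 3·0 + 1·0 + 2·1 + 1·0 = 0
  col ζ: 1·1 + 3·0 + 1·-2 + 2·0 + 1·1 = 0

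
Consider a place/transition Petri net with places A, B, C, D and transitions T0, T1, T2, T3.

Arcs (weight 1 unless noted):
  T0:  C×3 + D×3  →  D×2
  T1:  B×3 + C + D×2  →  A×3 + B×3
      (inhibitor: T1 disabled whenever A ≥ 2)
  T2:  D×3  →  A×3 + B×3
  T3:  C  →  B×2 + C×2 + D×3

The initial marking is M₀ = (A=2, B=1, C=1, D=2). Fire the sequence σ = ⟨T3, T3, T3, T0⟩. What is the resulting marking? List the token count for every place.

step 1: fire T3:  (A=2, B=1, C=1, D=2) → (A=2, B=3, C=2, D=5)
step 2: fire T3:  (A=2, B=3, C=2, D=5) → (A=2, B=5, C=3, D=8)
step 3: fire T3:  (A=2, B=5, C=3, D=8) → (A=2, B=7, C=4, D=11)
step 4: fire T0:  (A=2, B=7, C=4, D=11) → (A=2, B=7, C=1, D=10)

(A=2, B=7, C=1, D=10)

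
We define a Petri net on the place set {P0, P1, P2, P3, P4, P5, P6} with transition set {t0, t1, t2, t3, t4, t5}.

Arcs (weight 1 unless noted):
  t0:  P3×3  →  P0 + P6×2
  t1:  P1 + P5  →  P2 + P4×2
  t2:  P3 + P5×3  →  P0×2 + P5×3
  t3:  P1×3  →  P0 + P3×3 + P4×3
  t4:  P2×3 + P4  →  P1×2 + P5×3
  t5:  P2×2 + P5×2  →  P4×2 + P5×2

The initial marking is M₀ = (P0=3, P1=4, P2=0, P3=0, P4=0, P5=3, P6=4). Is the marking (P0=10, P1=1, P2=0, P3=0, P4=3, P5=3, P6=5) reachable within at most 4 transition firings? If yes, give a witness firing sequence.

NO — not reachable within 4 firings

depth 0: 1 marking
depth 1: 3 markings reached so far
depth 2: 7 markings reached so far
depth 3: 11 markings reached so far
depth 4: 14 markings reached so far
target is not among the 14 markings reachable within 4 steps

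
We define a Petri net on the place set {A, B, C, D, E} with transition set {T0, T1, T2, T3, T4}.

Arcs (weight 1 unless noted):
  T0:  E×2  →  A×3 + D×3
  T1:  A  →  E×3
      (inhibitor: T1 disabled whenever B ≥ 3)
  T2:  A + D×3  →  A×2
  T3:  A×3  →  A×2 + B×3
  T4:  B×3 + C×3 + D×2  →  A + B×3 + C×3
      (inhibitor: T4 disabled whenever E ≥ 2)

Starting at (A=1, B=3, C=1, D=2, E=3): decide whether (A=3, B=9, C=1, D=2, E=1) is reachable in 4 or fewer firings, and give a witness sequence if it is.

step 1: fire T0:  (A=1, B=3, C=1, D=2, E=3) → (A=4, B=3, C=1, D=5, E=1)
step 2: fire T2:  (A=4, B=3, C=1, D=5, E=1) → (A=5, B=3, C=1, D=2, E=1)
step 3: fire T3:  (A=5, B=3, C=1, D=2, E=1) → (A=4, B=6, C=1, D=2, E=1)
step 4: fire T3:  (A=4, B=6, C=1, D=2, E=1) → (A=3, B=9, C=1, D=2, E=1)

YES — reachable via ⟨T0, T2, T3, T3⟩ (4 firings)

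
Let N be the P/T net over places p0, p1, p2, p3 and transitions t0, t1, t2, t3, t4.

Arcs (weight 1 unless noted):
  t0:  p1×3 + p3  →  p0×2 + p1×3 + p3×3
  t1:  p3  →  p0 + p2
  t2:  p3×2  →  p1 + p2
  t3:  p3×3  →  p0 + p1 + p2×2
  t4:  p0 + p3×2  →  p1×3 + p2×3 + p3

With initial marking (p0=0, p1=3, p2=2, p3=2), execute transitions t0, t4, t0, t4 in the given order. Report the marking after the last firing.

step 1: fire t0:  (p0=0, p1=3, p2=2, p3=2) → (p0=2, p1=3, p2=2, p3=4)
step 2: fire t4:  (p0=2, p1=3, p2=2, p3=4) → (p0=1, p1=6, p2=5, p3=3)
step 3: fire t0:  (p0=1, p1=6, p2=5, p3=3) → (p0=3, p1=6, p2=5, p3=5)
step 4: fire t4:  (p0=3, p1=6, p2=5, p3=5) → (p0=2, p1=9, p2=8, p3=4)

(p0=2, p1=9, p2=8, p3=4)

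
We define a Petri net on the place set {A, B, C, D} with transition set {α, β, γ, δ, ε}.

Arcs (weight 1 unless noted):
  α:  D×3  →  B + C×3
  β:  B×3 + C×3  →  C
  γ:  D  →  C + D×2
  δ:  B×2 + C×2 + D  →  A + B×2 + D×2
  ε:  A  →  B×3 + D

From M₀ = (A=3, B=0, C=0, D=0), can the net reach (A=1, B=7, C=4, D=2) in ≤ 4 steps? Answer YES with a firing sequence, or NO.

NO — not reachable within 4 firings

depth 0: 1 marking
depth 1: 2 markings reached so far
depth 2: 4 markings reached so far
depth 3: 7 markings reached so far
depth 4: 14 markings reached so far
target is not among the 14 markings reachable within 4 steps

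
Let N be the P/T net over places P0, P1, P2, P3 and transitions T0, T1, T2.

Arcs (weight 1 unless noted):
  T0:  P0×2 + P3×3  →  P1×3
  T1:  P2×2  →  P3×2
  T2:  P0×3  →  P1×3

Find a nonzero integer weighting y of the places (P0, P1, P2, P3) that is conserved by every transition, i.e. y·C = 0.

y = (P0:3, P1:3, P2:1, P3:1)

Incidence matrix C (rows=places, cols=transitions):
       T0   T1   T2
   P0  -2    0   -3
   P1   3    0    3
   P2   0   -2    0
   P3  -3    2    0

Candidate y = [3, 3, 1, 1]; check y·C column-wise:
  col T0: 3·-2 + 3·3 + 1·0 + 1·-3 = 0
  col T1: 3·0 + 3·0 + 1·-2 + 1·2 = 0
  col T2: 3·-3 + 3·3 + 1·0 + 1·0 = 0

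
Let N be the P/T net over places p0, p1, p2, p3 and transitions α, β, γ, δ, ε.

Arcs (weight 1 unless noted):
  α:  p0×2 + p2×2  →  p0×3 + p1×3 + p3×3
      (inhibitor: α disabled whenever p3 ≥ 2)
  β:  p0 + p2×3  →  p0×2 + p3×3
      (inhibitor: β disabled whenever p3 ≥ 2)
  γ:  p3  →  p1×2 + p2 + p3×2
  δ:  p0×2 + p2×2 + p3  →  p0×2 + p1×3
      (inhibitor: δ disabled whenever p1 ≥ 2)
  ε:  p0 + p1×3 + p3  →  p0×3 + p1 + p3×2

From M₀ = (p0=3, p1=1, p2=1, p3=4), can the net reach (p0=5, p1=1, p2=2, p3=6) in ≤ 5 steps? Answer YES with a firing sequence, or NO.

YES — reachable via ⟨γ, ε⟩ (2 firings)

step 1: fire γ:  (p0=3, p1=1, p2=1, p3=4) → (p0=3, p1=3, p2=2, p3=5)
step 2: fire ε:  (p0=3, p1=3, p2=2, p3=5) → (p0=5, p1=1, p2=2, p3=6)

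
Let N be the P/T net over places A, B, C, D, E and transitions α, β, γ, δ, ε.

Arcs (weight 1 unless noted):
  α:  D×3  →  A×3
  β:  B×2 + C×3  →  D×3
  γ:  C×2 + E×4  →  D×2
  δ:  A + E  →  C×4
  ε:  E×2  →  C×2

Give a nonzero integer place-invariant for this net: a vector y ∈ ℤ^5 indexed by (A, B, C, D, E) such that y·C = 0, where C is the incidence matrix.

Incidence matrix C (rows=places, cols=transitions):
        α    β    γ    δ    ε
    A   3    0    0   -1    0
    B   0   -2    0    0    0
    C   0   -3   -2    4    2
    D  -3    3    2    0    0
    E   0    0   -4   -1   -2

Candidate y = [3, 3, 1, 3, 1]; check y·C column-wise:
  col α: 3·3 + 3·0 + 1·0 + 3·-3 + 1·0 = 0
  col β: 3·0 + 3·-2 + 1·-3 + 3·3 + 1·0 = 0
  col γ: 3·0 + 3·0 + 1·-2 + 3·2 + 1·-4 = 0
  col δ: 3·-1 + 3·0 + 1·4 + 3·0 + 1·-1 = 0
  col ε: 3·0 + 3·0 + 1·2 + 3·0 + 1·-2 = 0

y = (A:3, B:3, C:1, D:3, E:1)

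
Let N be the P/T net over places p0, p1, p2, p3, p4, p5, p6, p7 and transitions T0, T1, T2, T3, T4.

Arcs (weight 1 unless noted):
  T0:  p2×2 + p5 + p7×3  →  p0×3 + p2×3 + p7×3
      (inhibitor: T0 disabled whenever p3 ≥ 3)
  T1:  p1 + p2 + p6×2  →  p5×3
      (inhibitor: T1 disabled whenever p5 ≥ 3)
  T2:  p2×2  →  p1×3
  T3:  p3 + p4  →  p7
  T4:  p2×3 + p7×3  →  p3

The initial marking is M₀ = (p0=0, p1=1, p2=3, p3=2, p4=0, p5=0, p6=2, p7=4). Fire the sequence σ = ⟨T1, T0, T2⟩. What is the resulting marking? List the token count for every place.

step 1: fire T1:  (p0=0, p1=1, p2=3, p3=2, p4=0, p5=0, p6=2, p7=4) → (p0=0, p1=0, p2=2, p3=2, p4=0, p5=3, p6=0, p7=4)
step 2: fire T0:  (p0=0, p1=0, p2=2, p3=2, p4=0, p5=3, p6=0, p7=4) → (p0=3, p1=0, p2=3, p3=2, p4=0, p5=2, p6=0, p7=4)
step 3: fire T2:  (p0=3, p1=0, p2=3, p3=2, p4=0, p5=2, p6=0, p7=4) → (p0=3, p1=3, p2=1, p3=2, p4=0, p5=2, p6=0, p7=4)

(p0=3, p1=3, p2=1, p3=2, p4=0, p5=2, p6=0, p7=4)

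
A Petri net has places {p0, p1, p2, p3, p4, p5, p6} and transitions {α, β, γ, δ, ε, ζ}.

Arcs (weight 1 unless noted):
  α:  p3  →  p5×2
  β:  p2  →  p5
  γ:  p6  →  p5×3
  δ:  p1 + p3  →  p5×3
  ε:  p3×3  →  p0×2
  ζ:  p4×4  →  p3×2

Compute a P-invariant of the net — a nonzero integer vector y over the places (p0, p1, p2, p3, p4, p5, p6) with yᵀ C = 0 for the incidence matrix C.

y = (p0:3, p1:1, p2:1, p3:2, p4:1, p5:1, p6:3)

Incidence matrix C (rows=places, cols=transitions):
        α    β    γ    δ    ε    ζ
   p0   0    0    0    0    2    0
   p1   0    0    0   -1    0    0
   p2   0   -1    0    0    0    0
   p3  -1    0    0   -1   -3    2
   p4   0    0    0    0    0   -4
   p5   2    1    3    3    0    0
   p6   0    0   -1    0    0    0

Candidate y = [3, 1, 1, 2, 1, 1, 3]; check y·C column-wise:
  col α: 3·0 + 1·0 + 1·0 + 2·-1 + 1·0 + 1·2 + 3·0 = 0
  col β: 3·0 + 1·0 + 1·-1 + 2·0 + 1·0 + 1·1 + 3·0 = 0
  col γ: 3·0 + 1·0 + 1·0 + 2·0 + 1·0 + 1·3 + 3·-1 = 0
  col δ: 3·0 + 1·-1 + 1·0 + 2·-1 + 1·0 + 1·3 + 3·0 = 0
  col ε: 3·2 + 1·0 + 1·0 + 2·-3 + 1·0 + 1·0 + 3·0 = 0
  col ζ: 3·0 + 1·0 + 1·0 + 2·2 + 1·-4 + 1·0 + 3·0 = 0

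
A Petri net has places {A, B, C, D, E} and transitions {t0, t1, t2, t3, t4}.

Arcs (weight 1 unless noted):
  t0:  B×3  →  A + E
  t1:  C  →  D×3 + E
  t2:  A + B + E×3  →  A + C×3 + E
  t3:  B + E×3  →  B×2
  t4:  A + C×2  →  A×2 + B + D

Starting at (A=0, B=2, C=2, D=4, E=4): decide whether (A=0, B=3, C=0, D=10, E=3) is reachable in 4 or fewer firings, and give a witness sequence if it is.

YES — reachable via ⟨t1, t1, t3⟩ (3 firings)

step 1: fire t1:  (A=0, B=2, C=2, D=4, E=4) → (A=0, B=2, C=1, D=7, E=5)
step 2: fire t1:  (A=0, B=2, C=1, D=7, E=5) → (A=0, B=2, C=0, D=10, E=6)
step 3: fire t3:  (A=0, B=2, C=0, D=10, E=6) → (A=0, B=3, C=0, D=10, E=3)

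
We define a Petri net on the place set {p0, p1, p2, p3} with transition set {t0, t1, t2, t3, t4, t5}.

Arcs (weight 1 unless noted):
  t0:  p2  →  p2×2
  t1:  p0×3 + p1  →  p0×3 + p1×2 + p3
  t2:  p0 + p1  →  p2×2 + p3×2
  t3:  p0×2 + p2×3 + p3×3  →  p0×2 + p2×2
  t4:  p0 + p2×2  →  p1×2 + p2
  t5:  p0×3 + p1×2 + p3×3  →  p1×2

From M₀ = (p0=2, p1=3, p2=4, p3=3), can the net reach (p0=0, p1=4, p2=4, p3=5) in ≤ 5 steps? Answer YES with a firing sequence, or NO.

NO — not reachable within 5 firings

depth 0: 1 marking
depth 1: 5 markings reached so far
depth 2: 14 markings reached so far
depth 3: 26 markings reached so far
depth 4: 38 markings reached so far
depth 5: 50 markings reached so far
target is not among the 50 markings reachable within 5 steps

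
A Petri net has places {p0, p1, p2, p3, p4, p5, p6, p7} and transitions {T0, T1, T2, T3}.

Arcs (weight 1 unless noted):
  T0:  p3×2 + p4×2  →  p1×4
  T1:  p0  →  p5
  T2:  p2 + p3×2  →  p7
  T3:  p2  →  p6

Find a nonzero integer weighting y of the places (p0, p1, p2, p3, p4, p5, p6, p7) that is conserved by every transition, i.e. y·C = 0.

Incidence matrix C (rows=places, cols=transitions):
       T0   T1   T2   T3
   p0   0   -1    0    0
   p1   4    0    0    0
   p2   0    0   -1   -1
   p3  -2    0   -2    0
   p4  -2    0    0    0
   p5   0    1    0    0
   p6   0    0    0    1
   p7   0    0    1    0

Candidate y = [0, 1, 0, 0, 2, 0, 0, 0]; check y·C column-wise:
  col T0: 1·4 + 0·-2 + 2·-2 = 0
  col T1: 0·-1 + 1·0 + 2·0 + 0·1 = 0
  col T2: 1·0 + 0·-1 + 0·-2 + 2·0 + 0·1 = 0
  col T3: 1·0 + 0·-1 + 2·0 + 0·1 = 0

y = (p0:0, p1:1, p2:0, p3:0, p4:2, p5:0, p6:0, p7:0)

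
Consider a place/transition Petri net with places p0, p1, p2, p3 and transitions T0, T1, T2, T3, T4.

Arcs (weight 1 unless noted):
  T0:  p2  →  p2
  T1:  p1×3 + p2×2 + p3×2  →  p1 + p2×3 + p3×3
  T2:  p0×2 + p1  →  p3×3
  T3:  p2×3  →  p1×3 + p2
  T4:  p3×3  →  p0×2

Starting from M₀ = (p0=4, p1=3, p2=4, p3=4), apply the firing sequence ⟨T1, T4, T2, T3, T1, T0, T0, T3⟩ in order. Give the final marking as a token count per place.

(p0=4, p1=4, p2=2, p3=6)

step 1: fire T1:  (p0=4, p1=3, p2=4, p3=4) → (p0=4, p1=1, p2=5, p3=5)
step 2: fire T4:  (p0=4, p1=1, p2=5, p3=5) → (p0=6, p1=1, p2=5, p3=2)
step 3: fire T2:  (p0=6, p1=1, p2=5, p3=2) → (p0=4, p1=0, p2=5, p3=5)
step 4: fire T3:  (p0=4, p1=0, p2=5, p3=5) → (p0=4, p1=3, p2=3, p3=5)
step 5: fire T1:  (p0=4, p1=3, p2=3, p3=5) → (p0=4, p1=1, p2=4, p3=6)
step 6: fire T0:  (p0=4, p1=1, p2=4, p3=6) → (p0=4, p1=1, p2=4, p3=6)
step 7: fire T0:  (p0=4, p1=1, p2=4, p3=6) → (p0=4, p1=1, p2=4, p3=6)
step 8: fire T3:  (p0=4, p1=1, p2=4, p3=6) → (p0=4, p1=4, p2=2, p3=6)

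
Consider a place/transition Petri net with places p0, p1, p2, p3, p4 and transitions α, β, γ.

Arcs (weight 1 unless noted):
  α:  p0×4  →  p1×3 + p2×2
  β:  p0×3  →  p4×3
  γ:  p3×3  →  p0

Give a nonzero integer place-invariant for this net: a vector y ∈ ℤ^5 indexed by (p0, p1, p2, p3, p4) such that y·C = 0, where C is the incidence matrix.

y = (p0:0, p1:2, p2:-3, p3:0, p4:0)

Incidence matrix C (rows=places, cols=transitions):
        α    β    γ
   p0  -4   -3    1
   p1   3    0    0
   p2   2    0    0
   p3   0    0   -3
   p4   0    3    0

Candidate y = [0, 2, -3, 0, 0]; check y·C column-wise:
  col α: 0·-4 + 2·3 + -3·2 = 0
  col β: 0·-3 + 2·0 + -3·0 + 0·3 = 0
  col γ: 0·1 + 2·0 + -3·0 + 0·-3 = 0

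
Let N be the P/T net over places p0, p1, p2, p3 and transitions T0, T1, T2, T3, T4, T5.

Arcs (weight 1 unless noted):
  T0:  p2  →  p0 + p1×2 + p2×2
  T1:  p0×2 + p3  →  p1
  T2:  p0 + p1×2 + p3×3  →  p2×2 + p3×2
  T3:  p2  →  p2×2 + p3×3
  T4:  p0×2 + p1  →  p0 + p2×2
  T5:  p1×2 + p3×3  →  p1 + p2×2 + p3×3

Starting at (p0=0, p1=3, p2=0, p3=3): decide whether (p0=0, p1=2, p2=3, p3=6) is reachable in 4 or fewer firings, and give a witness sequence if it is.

YES — reachable via ⟨T5, T3⟩ (2 firings)

step 1: fire T5:  (p0=0, p1=3, p2=0, p3=3) → (p0=0, p1=2, p2=2, p3=3)
step 2: fire T3:  (p0=0, p1=2, p2=2, p3=3) → (p0=0, p1=2, p2=3, p3=6)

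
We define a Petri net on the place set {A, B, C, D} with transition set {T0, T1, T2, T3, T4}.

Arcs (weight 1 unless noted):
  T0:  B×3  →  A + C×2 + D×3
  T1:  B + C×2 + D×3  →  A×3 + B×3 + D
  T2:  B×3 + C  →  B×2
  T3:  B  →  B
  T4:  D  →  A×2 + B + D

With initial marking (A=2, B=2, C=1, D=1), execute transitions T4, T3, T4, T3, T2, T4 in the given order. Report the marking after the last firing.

step 1: fire T4:  (A=2, B=2, C=1, D=1) → (A=4, B=3, C=1, D=1)
step 2: fire T3:  (A=4, B=3, C=1, D=1) → (A=4, B=3, C=1, D=1)
step 3: fire T4:  (A=4, B=3, C=1, D=1) → (A=6, B=4, C=1, D=1)
step 4: fire T3:  (A=6, B=4, C=1, D=1) → (A=6, B=4, C=1, D=1)
step 5: fire T2:  (A=6, B=4, C=1, D=1) → (A=6, B=3, C=0, D=1)
step 6: fire T4:  (A=6, B=3, C=0, D=1) → (A=8, B=4, C=0, D=1)

(A=8, B=4, C=0, D=1)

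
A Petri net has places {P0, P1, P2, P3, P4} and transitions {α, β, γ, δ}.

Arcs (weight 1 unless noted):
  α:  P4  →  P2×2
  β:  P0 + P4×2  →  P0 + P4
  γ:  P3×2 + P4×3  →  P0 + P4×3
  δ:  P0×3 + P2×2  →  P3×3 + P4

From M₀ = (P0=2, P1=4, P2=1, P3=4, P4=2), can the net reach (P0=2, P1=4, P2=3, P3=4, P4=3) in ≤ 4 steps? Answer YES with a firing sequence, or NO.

depth 0: 1 marking
depth 1: 3 markings reached so far
depth 2: 5 markings reached so far
depth 3: 5 markings reached so far
(frontier empty at depth 3; search complete)
target is not among the 5 markings reachable within 4 steps

NO — not reachable within 4 firings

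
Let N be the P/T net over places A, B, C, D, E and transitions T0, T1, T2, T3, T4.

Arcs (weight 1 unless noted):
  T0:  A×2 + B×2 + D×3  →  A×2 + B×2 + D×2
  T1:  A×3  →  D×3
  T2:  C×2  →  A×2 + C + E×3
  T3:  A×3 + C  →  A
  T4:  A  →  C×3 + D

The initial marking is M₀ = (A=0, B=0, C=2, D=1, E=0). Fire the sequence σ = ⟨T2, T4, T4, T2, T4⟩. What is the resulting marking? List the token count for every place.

(A=1, B=0, C=9, D=4, E=6)

step 1: fire T2:  (A=0, B=0, C=2, D=1, E=0) → (A=2, B=0, C=1, D=1, E=3)
step 2: fire T4:  (A=2, B=0, C=1, D=1, E=3) → (A=1, B=0, C=4, D=2, E=3)
step 3: fire T4:  (A=1, B=0, C=4, D=2, E=3) → (A=0, B=0, C=7, D=3, E=3)
step 4: fire T2:  (A=0, B=0, C=7, D=3, E=3) → (A=2, B=0, C=6, D=3, E=6)
step 5: fire T4:  (A=2, B=0, C=6, D=3, E=6) → (A=1, B=0, C=9, D=4, E=6)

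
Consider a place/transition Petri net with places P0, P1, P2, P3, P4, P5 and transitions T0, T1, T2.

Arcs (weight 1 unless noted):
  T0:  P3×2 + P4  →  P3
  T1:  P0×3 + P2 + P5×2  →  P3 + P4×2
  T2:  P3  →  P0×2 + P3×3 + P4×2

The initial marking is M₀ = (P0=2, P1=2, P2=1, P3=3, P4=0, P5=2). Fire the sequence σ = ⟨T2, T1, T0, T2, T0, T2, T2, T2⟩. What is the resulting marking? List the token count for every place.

step 1: fire T2:  (P0=2, P1=2, P2=1, P3=3, P4=0, P5=2) → (P0=4, P1=2, P2=1, P3=5, P4=2, P5=2)
step 2: fire T1:  (P0=4, P1=2, P2=1, P3=5, P4=2, P5=2) → (P0=1, P1=2, P2=0, P3=6, P4=4, P5=0)
step 3: fire T0:  (P0=1, P1=2, P2=0, P3=6, P4=4, P5=0) → (P0=1, P1=2, P2=0, P3=5, P4=3, P5=0)
step 4: fire T2:  (P0=1, P1=2, P2=0, P3=5, P4=3, P5=0) → (P0=3, P1=2, P2=0, P3=7, P4=5, P5=0)
step 5: fire T0:  (P0=3, P1=2, P2=0, P3=7, P4=5, P5=0) → (P0=3, P1=2, P2=0, P3=6, P4=4, P5=0)
step 6: fire T2:  (P0=3, P1=2, P2=0, P3=6, P4=4, P5=0) → (P0=5, P1=2, P2=0, P3=8, P4=6, P5=0)
step 7: fire T2:  (P0=5, P1=2, P2=0, P3=8, P4=6, P5=0) → (P0=7, P1=2, P2=0, P3=10, P4=8, P5=0)
step 8: fire T2:  (P0=7, P1=2, P2=0, P3=10, P4=8, P5=0) → (P0=9, P1=2, P2=0, P3=12, P4=10, P5=0)

(P0=9, P1=2, P2=0, P3=12, P4=10, P5=0)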